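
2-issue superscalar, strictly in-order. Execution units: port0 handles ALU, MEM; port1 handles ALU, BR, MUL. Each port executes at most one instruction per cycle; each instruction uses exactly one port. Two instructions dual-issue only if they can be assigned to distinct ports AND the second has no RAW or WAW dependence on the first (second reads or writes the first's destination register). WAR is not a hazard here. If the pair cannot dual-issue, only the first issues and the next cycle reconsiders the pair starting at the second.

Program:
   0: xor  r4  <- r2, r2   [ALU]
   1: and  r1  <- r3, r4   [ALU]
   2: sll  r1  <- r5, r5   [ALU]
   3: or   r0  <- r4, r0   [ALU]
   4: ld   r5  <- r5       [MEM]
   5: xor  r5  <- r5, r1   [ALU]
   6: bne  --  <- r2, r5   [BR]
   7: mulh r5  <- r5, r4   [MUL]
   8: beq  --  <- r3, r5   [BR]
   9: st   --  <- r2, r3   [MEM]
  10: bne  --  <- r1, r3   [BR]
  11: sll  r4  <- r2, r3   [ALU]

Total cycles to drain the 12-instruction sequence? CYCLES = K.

[0] i0  xor  -- RAW r4
[1] i1  and  -- WAW r1
[2] i2,i3  sll;or  -- dual
[3] i4  ld  -- RAW+WAW r5
[4] i5  xor  -- RAW r5
[5] i6  bne  -- no-port BR/MUL
[6] i7  mulh  -- no-port MUL/BR
[7] i8,i9  beq;st  -- dual
[8] i10,i11  bne;sll  -- dual

CYCLES = 9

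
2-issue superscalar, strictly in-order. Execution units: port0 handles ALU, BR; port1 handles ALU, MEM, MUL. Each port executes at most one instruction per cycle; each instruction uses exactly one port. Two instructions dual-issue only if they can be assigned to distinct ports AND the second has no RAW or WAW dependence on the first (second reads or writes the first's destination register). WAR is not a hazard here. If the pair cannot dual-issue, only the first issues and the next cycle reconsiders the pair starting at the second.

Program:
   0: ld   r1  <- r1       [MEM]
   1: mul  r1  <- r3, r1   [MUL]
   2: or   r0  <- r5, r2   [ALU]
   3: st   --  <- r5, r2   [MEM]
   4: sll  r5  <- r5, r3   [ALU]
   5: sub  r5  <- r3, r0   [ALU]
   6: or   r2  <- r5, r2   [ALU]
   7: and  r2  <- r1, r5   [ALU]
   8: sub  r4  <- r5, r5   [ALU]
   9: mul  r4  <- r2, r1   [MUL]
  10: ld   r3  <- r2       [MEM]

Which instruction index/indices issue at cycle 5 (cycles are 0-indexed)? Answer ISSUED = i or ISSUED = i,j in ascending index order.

[0] i0  ld  -- no-port MEM/MUL
[1] i1&i2  mul;or  -- dual
[2] i3&i4  st;sll  -- dual
[3] i5  sub  -- RAW r5
[4] i6  or  -- WAW r2
[5] i7&i8  and;sub  -- dual
[6] i9  mul  -- no-port MUL/MEM
[7] i10  ld  -- tail

ISSUED = 7,8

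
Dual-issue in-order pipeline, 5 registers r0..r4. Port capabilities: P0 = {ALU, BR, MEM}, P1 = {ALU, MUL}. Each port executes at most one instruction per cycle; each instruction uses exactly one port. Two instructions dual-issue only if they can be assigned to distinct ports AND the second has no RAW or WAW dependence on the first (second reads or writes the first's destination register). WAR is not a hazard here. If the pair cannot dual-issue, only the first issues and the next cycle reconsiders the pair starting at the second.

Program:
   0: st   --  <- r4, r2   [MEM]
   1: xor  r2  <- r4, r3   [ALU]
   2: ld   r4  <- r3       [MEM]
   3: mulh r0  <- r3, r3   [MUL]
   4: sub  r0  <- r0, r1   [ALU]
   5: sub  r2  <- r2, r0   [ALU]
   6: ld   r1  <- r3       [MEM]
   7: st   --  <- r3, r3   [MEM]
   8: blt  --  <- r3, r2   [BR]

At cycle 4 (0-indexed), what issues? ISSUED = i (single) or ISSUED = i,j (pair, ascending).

ISSUED = 7

0. st;xor @i0/i1  | 2-wide
1. ld;mulh @i2/i3  | 2-wide
2. sub @i4  | RAW r0
3. sub;ld @i5/i6  | 2-wide
4. st @i7  | no-port MEM/BR
5. blt @i8  | tail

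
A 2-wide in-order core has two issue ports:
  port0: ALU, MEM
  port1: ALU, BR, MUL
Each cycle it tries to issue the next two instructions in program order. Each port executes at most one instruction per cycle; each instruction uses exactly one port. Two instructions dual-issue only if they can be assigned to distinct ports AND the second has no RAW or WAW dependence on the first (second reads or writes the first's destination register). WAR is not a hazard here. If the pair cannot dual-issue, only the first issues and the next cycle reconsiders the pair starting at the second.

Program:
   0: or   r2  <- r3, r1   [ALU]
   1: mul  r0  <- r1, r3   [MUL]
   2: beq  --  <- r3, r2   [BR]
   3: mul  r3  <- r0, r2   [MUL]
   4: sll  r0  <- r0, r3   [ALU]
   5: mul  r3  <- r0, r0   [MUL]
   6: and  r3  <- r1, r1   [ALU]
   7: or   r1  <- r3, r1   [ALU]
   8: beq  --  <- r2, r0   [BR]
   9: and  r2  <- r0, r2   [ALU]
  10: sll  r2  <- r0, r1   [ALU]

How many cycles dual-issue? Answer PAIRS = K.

[0] i0,i1  or;mul  -- 2-wide
[1] i2  beq  -- no-port BR/MUL
[2] i3  mul  -- RAW r3
[3] i4  sll  -- RAW r0
[4] i5  mul  -- WAW r3
[5] i6  and  -- RAW r3
[6] i7,i8  or;beq  -- 2-wide
[7] i9  and  -- WAW r2
[8] i10  sll  -- tail

PAIRS = 2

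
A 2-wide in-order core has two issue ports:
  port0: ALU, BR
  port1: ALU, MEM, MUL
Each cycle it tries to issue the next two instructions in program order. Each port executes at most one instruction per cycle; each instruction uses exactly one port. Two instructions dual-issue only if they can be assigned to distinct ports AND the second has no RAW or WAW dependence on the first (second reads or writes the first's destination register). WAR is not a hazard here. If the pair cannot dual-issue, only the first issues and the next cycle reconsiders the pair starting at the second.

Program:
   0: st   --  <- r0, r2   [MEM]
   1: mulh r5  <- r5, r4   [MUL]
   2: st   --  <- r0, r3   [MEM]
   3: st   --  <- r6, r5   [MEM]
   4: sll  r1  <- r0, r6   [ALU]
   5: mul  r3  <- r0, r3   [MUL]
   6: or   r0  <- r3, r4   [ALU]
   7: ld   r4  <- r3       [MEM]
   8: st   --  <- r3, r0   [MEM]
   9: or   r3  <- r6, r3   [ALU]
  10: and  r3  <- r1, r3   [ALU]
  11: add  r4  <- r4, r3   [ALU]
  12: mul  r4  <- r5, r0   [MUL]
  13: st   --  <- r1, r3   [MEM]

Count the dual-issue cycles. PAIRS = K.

PAIRS = 3

[0] i0  st.MEM  -- no-port MEM/MUL
[1] i1  mulh.MUL  -- no-port MUL/MEM
[2] i2  st.MEM  -- no-port MEM/MEM
[3] i3/i4  st.MEM sll.ALU  -- 2-wide
[4] i5  mul.MUL  -- RAW r3
[5] i6/i7  or.ALU ld.MEM  -- 2-wide
[6] i8/i9  st.MEM or.ALU  -- 2-wide
[7] i10  and.ALU  -- RAW r3
[8] i11  add.ALU  -- WAW r4
[9] i12  mul.MUL  -- no-port MUL/MEM
[10] i13  st.MEM  -- tail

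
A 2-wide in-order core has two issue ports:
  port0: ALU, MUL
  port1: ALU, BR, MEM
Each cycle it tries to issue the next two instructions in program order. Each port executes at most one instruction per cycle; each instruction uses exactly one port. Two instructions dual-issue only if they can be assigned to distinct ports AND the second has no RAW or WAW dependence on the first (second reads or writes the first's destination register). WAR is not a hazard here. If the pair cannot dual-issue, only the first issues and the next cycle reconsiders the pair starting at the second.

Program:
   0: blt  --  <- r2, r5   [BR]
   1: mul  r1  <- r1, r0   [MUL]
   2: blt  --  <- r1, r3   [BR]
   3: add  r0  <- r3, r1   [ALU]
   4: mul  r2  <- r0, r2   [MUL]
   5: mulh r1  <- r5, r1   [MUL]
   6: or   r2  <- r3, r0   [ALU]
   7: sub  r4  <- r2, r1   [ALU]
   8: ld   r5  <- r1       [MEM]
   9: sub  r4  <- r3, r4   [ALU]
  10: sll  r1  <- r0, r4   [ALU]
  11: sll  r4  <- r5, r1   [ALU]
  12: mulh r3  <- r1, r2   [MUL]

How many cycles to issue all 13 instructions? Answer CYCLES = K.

[0] i0,i1  blt.BR/mul.MUL  -- dual
[1] i2,i3  blt.BR/add.ALU  -- dual
[2] i4  mul.MUL  -- no-port MUL/MUL
[3] i5,i6  mulh.MUL/or.ALU  -- dual
[4] i7,i8  sub.ALU/ld.MEM  -- dual
[5] i9  sub.ALU  -- RAW r4
[6] i10  sll.ALU  -- RAW r1
[7] i11,i12  sll.ALU/mulh.MUL  -- dual

CYCLES = 8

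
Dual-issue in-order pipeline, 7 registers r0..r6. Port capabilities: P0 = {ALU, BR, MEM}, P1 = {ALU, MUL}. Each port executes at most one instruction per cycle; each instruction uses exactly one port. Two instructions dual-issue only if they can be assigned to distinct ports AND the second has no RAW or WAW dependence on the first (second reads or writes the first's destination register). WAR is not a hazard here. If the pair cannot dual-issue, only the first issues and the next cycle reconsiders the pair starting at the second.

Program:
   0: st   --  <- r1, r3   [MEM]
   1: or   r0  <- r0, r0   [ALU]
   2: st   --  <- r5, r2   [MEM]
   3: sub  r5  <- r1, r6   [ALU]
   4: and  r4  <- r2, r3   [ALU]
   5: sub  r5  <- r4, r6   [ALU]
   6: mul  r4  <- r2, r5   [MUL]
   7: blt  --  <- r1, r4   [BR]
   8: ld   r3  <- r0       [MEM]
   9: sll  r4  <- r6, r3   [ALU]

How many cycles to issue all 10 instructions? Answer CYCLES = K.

CYCLES = 8

[0] i0+i1  st/or  -- pair
[1] i2+i3  st/sub  -- pair
[2] i4  and  -- RAW r4
[3] i5  sub  -- RAW r5
[4] i6  mul  -- RAW r4
[5] i7  blt  -- no-port BR/MEM
[6] i8  ld  -- RAW r3
[7] i9  sll  -- tail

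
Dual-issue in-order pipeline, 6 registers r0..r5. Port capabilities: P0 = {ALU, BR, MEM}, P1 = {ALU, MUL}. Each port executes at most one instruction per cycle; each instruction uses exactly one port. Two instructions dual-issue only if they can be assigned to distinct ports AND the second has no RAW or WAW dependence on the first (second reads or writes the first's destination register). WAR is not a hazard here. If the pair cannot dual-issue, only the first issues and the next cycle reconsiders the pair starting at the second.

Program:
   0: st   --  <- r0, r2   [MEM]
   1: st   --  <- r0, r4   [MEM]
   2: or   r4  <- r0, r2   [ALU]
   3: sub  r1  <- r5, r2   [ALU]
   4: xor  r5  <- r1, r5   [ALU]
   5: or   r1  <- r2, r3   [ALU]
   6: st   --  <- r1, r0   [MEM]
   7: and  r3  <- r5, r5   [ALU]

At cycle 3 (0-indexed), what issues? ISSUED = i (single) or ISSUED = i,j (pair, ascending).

0. st.MEM @i0  | no-port MEM/MEM
1. st.MEM/or.ALU @i1,i2  | 2-wide
2. sub.ALU @i3  | RAW r1
3. xor.ALU/or.ALU @i4,i5  | 2-wide
4. st.MEM/and.ALU @i6,i7  | 2-wide

ISSUED = 4,5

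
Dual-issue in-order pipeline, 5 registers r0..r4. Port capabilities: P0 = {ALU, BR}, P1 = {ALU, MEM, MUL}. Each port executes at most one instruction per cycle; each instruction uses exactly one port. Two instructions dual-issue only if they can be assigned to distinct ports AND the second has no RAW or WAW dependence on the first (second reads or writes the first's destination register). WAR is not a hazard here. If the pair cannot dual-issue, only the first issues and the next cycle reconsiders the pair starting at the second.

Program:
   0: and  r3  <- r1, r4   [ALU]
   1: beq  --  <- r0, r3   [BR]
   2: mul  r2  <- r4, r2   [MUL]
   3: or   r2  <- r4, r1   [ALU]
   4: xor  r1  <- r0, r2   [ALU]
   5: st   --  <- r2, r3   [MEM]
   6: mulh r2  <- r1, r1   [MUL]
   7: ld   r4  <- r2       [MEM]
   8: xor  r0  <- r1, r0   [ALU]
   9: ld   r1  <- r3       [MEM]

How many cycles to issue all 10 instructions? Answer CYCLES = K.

CYCLES = 7

  cy0 -> i0 (and.ALU) RAW r3
  cy1 -> i1&i2 (beq.BR;mul.MUL) dual
  cy2 -> i3 (or.ALU) RAW r2
  cy3 -> i4&i5 (xor.ALU;st.MEM) dual
  cy4 -> i6 (mulh.MUL) no-port MUL/MEM
  cy5 -> i7&i8 (ld.MEM;xor.ALU) dual
  cy6 -> i9 (ld.MEM) tail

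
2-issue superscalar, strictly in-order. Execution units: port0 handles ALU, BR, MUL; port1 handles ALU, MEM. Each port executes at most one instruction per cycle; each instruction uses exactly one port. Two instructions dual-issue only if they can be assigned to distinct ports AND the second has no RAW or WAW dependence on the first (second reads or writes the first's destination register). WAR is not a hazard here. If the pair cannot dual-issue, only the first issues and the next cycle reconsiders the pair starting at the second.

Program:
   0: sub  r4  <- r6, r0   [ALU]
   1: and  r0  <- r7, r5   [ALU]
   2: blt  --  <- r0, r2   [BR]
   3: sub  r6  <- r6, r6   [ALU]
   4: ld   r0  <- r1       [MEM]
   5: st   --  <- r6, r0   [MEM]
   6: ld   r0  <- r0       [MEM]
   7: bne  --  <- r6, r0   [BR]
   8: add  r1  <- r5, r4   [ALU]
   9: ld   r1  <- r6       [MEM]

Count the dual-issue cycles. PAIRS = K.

PAIRS = 3

[0] i0+i1  sub.ALU+and.ALU  -- pair
[1] i2+i3  blt.BR+sub.ALU  -- pair
[2] i4  ld.MEM  -- no-port MEM/MEM
[3] i5  st.MEM  -- no-port MEM/MEM
[4] i6  ld.MEM  -- RAW r0
[5] i7+i8  bne.BR+add.ALU  -- pair
[6] i9  ld.MEM  -- tail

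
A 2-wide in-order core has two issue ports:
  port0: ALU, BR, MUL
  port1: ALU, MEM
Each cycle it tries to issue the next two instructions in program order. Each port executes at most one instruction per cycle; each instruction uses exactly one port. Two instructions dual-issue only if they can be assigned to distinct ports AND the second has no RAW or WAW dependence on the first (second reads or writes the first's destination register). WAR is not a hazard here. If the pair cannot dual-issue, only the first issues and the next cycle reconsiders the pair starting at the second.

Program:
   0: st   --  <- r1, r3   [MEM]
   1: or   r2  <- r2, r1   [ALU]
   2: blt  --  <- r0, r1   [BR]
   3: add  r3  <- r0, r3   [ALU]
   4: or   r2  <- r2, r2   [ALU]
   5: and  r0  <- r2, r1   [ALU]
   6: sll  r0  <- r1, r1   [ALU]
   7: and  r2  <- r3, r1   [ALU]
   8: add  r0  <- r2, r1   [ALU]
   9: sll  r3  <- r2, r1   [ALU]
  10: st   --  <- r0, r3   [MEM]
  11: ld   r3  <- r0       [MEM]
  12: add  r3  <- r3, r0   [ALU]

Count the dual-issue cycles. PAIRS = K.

#0 head=0: st/or i0/i1 pair
#1 head=2: blt/add i2/i3 pair
#2 head=4: or i4 RAW r2
#3 head=5: and i5 WAW r0
#4 head=6: sll/and i6/i7 pair
#5 head=8: add/sll i8/i9 pair
#6 head=10: st i10 no-port MEM/MEM
#7 head=11: ld i11 RAW+WAW r3
#8 head=12: add i12 tail

PAIRS = 4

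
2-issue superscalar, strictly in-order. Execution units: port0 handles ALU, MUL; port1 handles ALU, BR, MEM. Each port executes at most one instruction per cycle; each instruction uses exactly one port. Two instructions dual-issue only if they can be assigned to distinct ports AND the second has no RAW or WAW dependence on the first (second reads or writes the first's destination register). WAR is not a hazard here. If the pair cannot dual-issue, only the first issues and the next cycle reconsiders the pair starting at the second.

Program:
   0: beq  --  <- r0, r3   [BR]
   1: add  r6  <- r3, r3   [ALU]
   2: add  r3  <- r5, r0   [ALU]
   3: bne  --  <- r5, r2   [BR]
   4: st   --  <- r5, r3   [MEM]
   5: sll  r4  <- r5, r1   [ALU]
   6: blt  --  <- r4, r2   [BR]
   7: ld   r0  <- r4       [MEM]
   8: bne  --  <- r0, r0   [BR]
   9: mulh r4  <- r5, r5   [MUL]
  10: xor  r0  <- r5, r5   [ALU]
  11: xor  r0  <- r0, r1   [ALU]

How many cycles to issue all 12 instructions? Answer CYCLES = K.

CYCLES = 8

[0] i0/i1  beq;add  -- pair
[1] i2/i3  add;bne  -- pair
[2] i4/i5  st;sll  -- pair
[3] i6  blt  -- no-port BR/MEM
[4] i7  ld  -- no-port MEM/BR
[5] i8/i9  bne;mulh  -- pair
[6] i10  xor  -- RAW+WAW r0
[7] i11  xor  -- tail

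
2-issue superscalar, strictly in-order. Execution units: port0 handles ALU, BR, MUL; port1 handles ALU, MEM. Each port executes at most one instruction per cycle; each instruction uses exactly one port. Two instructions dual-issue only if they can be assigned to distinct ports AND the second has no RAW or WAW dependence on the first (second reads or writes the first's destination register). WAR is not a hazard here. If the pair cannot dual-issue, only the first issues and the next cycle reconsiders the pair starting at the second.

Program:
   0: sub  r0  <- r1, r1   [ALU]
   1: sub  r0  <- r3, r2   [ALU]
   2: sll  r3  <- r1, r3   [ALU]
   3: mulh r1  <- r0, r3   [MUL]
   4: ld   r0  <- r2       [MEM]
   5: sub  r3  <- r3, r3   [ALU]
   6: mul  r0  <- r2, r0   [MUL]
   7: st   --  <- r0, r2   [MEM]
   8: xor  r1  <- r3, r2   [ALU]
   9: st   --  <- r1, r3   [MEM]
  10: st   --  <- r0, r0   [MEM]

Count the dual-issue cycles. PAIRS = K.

[0] i0  sub.ALU  -- WAW r0
[1] i1+i2  sub.ALU sll.ALU  -- dual
[2] i3+i4  mulh.MUL ld.MEM  -- dual
[3] i5+i6  sub.ALU mul.MUL  -- dual
[4] i7+i8  st.MEM xor.ALU  -- dual
[5] i9  st.MEM  -- no-port MEM/MEM
[6] i10  st.MEM  -- tail

PAIRS = 4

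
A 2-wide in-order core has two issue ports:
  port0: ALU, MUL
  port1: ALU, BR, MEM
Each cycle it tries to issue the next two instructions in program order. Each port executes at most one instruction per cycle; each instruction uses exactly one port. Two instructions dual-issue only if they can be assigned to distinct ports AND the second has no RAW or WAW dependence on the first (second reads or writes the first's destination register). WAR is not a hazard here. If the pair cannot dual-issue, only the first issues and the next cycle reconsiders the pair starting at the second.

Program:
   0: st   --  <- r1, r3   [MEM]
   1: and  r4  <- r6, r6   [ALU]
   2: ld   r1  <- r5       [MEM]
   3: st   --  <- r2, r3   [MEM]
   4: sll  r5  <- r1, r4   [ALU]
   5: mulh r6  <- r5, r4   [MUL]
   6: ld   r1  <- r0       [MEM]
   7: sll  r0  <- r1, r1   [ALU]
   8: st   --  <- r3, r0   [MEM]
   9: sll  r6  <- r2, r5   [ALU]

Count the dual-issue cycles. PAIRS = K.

PAIRS = 4

#0 head=0: st and i0+i1 pair
#1 head=2: ld i2 no-port MEM/MEM
#2 head=3: st sll i3+i4 pair
#3 head=5: mulh ld i5+i6 pair
#4 head=7: sll i7 RAW r0
#5 head=8: st sll i8+i9 pair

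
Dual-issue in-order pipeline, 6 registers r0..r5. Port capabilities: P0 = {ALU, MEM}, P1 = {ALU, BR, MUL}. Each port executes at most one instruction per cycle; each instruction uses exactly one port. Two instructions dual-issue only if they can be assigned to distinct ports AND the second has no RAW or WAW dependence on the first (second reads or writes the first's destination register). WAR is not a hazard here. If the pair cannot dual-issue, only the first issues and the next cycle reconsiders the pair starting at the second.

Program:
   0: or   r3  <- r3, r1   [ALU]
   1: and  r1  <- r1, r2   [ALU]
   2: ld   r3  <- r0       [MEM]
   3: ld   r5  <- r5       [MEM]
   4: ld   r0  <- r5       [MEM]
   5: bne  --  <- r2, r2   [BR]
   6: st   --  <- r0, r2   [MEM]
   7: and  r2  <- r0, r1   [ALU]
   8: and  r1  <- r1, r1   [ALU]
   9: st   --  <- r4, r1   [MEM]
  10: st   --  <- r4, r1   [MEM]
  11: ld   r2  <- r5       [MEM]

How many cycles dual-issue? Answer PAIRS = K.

PAIRS = 3

[0] i0+i1  or.ALU+and.ALU  -- pair
[1] i2  ld.MEM  -- no-port MEM/MEM
[2] i3  ld.MEM  -- no-port MEM/MEM
[3] i4+i5  ld.MEM+bne.BR  -- pair
[4] i6+i7  st.MEM+and.ALU  -- pair
[5] i8  and.ALU  -- RAW r1
[6] i9  st.MEM  -- no-port MEM/MEM
[7] i10  st.MEM  -- no-port MEM/MEM
[8] i11  ld.MEM  -- tail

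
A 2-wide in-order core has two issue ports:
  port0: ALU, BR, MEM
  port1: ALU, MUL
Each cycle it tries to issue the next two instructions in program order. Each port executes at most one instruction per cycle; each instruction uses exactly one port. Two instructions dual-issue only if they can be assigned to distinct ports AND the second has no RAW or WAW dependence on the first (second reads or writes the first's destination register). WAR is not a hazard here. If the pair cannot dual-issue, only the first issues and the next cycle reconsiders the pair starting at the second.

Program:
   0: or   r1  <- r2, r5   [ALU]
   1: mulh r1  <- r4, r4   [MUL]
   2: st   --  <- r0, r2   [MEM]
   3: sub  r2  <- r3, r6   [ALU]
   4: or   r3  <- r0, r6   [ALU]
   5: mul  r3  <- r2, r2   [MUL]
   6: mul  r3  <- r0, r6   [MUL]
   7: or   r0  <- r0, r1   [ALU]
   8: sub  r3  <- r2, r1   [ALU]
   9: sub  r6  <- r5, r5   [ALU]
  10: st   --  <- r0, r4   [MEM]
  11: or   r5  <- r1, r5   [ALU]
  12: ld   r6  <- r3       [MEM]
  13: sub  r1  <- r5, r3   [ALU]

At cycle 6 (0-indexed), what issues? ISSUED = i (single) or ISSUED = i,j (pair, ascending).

0. or @i0  | WAW r1
1. mulh;st @i1&i2  | 2-wide
2. sub;or @i3&i4  | 2-wide
3. mul @i5  | no-port MUL/MUL
4. mul;or @i6&i7  | 2-wide
5. sub;sub @i8&i9  | 2-wide
6. st;or @i10&i11  | 2-wide
7. ld;sub @i12&i13  | 2-wide

ISSUED = 10,11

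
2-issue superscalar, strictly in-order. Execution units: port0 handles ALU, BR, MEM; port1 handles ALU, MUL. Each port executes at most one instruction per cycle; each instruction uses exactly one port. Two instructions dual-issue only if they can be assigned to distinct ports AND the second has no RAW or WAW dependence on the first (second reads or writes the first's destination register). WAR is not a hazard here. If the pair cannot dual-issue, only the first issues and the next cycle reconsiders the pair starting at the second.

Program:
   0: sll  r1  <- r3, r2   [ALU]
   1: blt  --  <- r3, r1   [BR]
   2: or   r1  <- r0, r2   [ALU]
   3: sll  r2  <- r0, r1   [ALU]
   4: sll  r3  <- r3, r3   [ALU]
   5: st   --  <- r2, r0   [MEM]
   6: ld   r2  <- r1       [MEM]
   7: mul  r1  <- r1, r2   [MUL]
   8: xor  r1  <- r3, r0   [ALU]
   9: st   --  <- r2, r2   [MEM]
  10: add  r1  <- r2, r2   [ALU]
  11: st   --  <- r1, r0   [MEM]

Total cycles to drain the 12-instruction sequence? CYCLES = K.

  cy0 -> i0 (sll) RAW r1
  cy1 -> i1,i2 (blt or) pair
  cy2 -> i3,i4 (sll sll) pair
  cy3 -> i5 (st) no-port MEM/MEM
  cy4 -> i6 (ld) RAW r2
  cy5 -> i7 (mul) WAW r1
  cy6 -> i8,i9 (xor st) pair
  cy7 -> i10 (add) RAW r1
  cy8 -> i11 (st) tail

CYCLES = 9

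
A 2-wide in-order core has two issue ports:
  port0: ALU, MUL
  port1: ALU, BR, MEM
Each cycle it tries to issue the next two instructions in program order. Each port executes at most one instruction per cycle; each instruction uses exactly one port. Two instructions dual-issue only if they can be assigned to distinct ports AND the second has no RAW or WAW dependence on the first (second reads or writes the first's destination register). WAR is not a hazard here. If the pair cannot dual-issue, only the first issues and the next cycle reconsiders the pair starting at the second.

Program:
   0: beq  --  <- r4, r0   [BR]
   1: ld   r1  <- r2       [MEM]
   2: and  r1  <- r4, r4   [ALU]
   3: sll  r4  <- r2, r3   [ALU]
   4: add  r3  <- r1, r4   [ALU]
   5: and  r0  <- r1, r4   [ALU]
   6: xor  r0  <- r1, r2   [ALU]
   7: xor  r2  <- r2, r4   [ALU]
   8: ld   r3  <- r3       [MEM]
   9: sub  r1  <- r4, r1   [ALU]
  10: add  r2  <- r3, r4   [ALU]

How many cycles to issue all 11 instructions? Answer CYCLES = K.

CYCLES = 7

[0] i0  beq  -- no-port BR/MEM
[1] i1  ld  -- WAW r1
[2] i2,i3  and sll  -- pair
[3] i4,i5  add and  -- pair
[4] i6,i7  xor xor  -- pair
[5] i8,i9  ld sub  -- pair
[6] i10  add  -- tail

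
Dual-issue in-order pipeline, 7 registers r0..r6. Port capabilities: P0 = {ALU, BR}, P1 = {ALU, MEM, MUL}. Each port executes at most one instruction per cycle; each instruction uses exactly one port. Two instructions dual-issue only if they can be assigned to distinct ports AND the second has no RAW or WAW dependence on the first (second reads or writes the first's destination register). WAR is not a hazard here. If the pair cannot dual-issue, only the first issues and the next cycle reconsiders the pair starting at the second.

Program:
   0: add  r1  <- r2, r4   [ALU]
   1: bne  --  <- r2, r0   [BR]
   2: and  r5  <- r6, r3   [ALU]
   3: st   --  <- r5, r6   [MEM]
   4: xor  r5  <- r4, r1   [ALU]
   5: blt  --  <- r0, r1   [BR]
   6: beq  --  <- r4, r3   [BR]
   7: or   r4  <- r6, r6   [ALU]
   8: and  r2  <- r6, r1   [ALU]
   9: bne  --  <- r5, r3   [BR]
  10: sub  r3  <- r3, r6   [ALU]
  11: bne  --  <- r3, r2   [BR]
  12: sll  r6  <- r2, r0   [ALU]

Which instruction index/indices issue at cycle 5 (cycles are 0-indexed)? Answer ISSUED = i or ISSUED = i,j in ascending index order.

c0: i0,i1 add.ALU bne.BR  2-wide
c1: i2 and.ALU  RAW r5
c2: i3,i4 st.MEM xor.ALU  2-wide
c3: i5 blt.BR  no-port BR/BR
c4: i6,i7 beq.BR or.ALU  2-wide
c5: i8,i9 and.ALU bne.BR  2-wide
c6: i10 sub.ALU  RAW r3
c7: i11,i12 bne.BR sll.ALU  2-wide

ISSUED = 8,9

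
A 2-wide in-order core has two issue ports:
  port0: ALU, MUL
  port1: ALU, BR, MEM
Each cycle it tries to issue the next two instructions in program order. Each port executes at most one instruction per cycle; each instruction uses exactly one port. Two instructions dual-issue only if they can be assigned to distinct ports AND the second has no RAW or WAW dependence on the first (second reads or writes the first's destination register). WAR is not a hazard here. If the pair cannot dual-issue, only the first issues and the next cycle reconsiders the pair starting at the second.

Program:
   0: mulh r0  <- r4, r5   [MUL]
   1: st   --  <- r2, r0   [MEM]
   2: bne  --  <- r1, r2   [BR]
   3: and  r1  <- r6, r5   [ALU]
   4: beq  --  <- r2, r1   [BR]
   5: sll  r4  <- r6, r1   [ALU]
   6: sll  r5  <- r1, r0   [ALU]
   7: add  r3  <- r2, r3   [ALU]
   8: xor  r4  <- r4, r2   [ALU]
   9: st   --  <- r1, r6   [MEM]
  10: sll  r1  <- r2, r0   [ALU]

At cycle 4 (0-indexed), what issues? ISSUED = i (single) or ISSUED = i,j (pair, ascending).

ISSUED = 6,7

#0 head=0: mulh i0 RAW r0
#1 head=1: st i1 no-port MEM/BR
#2 head=2: bne+and i2,i3 dual
#3 head=4: beq+sll i4,i5 dual
#4 head=6: sll+add i6,i7 dual
#5 head=8: xor+st i8,i9 dual
#6 head=10: sll i10 tail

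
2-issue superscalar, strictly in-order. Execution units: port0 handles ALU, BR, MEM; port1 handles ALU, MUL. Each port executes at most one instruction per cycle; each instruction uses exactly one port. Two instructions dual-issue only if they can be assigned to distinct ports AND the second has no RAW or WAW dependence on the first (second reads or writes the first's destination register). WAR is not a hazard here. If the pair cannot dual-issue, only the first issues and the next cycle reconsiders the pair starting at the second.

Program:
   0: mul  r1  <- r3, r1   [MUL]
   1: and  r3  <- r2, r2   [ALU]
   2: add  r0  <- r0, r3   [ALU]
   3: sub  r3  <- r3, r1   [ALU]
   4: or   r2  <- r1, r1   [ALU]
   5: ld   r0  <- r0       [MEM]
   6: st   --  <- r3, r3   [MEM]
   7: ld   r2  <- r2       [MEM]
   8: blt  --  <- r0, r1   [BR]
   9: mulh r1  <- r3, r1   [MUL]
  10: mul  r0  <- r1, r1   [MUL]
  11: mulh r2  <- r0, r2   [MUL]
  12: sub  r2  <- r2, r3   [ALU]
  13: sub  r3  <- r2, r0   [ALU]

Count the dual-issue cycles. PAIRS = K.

PAIRS = 4

#0 head=0: mul+and i0,i1 2-wide
#1 head=2: add+sub i2,i3 2-wide
#2 head=4: or+ld i4,i5 2-wide
#3 head=6: st i6 no-port MEM/MEM
#4 head=7: ld i7 no-port MEM/BR
#5 head=8: blt+mulh i8,i9 2-wide
#6 head=10: mul i10 no-port MUL/MUL
#7 head=11: mulh i11 RAW+WAW r2
#8 head=12: sub i12 RAW r2
#9 head=13: sub i13 tail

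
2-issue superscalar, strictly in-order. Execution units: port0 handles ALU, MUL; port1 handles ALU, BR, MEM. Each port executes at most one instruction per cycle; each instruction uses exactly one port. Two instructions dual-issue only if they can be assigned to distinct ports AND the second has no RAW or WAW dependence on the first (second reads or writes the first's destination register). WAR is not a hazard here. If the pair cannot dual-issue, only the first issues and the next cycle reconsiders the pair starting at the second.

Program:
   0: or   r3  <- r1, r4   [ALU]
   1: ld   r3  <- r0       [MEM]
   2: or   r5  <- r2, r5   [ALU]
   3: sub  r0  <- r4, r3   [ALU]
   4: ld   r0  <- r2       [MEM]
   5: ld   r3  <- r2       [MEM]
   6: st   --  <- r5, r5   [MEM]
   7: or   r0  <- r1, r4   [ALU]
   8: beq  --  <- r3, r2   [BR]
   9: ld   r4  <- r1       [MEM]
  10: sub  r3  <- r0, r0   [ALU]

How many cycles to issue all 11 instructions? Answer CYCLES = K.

  cy0 -> i0 (or) WAW r3
  cy1 -> i1+i2 (ld+or) dual
  cy2 -> i3 (sub) WAW r0
  cy3 -> i4 (ld) no-port MEM/MEM
  cy4 -> i5 (ld) no-port MEM/MEM
  cy5 -> i6+i7 (st+or) dual
  cy6 -> i8 (beq) no-port BR/MEM
  cy7 -> i9+i10 (ld+sub) dual

CYCLES = 8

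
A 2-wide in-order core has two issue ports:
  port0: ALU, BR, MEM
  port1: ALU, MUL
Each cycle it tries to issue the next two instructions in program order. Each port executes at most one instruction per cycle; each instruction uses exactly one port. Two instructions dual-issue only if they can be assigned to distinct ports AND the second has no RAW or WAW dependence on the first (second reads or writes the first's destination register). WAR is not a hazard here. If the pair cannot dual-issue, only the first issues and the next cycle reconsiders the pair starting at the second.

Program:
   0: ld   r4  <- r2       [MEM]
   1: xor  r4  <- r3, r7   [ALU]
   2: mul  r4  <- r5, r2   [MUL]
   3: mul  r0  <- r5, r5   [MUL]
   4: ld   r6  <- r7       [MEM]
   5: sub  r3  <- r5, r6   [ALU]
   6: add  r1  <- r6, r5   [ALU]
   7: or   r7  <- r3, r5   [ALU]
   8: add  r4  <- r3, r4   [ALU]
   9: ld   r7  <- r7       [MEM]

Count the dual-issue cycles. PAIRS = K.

PAIRS = 3

[0] i0  ld  -- WAW r4
[1] i1  xor  -- WAW r4
[2] i2  mul  -- no-port MUL/MUL
[3] i3,i4  mul;ld  -- pair
[4] i5,i6  sub;add  -- pair
[5] i7,i8  or;add  -- pair
[6] i9  ld  -- tail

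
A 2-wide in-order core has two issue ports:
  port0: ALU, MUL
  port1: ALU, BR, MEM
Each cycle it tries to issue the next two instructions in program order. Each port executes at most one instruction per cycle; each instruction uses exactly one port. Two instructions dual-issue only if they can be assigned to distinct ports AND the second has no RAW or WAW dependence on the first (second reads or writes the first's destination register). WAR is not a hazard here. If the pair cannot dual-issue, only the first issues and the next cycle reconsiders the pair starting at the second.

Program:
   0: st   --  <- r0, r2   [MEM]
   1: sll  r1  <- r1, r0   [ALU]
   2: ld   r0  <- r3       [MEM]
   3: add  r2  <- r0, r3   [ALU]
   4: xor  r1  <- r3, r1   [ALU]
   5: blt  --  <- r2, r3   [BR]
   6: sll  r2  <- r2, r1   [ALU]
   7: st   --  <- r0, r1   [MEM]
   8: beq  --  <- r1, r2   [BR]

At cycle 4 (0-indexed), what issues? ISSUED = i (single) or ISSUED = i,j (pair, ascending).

ISSUED = 7

c0: i0/i1 st sll  pair
c1: i2 ld  RAW r0
c2: i3/i4 add xor  pair
c3: i5/i6 blt sll  pair
c4: i7 st  no-port MEM/BR
c5: i8 beq  tail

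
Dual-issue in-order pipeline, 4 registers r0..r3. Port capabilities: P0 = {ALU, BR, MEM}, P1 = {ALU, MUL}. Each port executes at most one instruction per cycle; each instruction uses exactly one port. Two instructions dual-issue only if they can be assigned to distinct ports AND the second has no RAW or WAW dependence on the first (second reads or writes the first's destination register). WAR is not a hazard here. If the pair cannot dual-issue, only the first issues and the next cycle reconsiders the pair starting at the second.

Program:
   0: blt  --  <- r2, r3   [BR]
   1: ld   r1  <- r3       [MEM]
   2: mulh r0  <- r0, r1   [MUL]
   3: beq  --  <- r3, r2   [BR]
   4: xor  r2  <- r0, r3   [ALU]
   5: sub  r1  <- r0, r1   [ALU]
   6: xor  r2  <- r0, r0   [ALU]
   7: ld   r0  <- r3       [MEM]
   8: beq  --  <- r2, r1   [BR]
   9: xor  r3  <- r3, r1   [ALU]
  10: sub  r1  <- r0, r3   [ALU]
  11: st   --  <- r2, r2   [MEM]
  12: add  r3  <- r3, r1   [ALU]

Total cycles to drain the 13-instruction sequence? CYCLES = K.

CYCLES = 8

c0: i0 blt.BR  no-port BR/MEM
c1: i1 ld.MEM  RAW r1
c2: i2,i3 mulh.MUL;beq.BR  pair
c3: i4,i5 xor.ALU;sub.ALU  pair
c4: i6,i7 xor.ALU;ld.MEM  pair
c5: i8,i9 beq.BR;xor.ALU  pair
c6: i10,i11 sub.ALU;st.MEM  pair
c7: i12 add.ALU  tail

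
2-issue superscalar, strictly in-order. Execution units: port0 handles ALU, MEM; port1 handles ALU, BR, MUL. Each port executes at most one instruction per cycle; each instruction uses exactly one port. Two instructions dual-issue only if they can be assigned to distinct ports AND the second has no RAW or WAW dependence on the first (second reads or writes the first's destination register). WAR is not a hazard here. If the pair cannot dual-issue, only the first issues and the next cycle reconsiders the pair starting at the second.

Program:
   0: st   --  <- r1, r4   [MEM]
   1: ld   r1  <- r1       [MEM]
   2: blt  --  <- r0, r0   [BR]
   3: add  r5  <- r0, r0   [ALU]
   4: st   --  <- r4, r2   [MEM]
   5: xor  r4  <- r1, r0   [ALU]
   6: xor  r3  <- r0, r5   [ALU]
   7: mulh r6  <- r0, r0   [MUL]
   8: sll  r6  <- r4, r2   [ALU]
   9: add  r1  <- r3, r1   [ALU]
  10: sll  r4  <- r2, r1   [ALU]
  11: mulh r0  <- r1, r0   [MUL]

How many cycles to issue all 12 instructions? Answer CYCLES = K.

CYCLES = 7

  cy0 -> i0 (st.MEM) no-port MEM/MEM
  cy1 -> i1,i2 (ld.MEM blt.BR) dual
  cy2 -> i3,i4 (add.ALU st.MEM) dual
  cy3 -> i5,i6 (xor.ALU xor.ALU) dual
  cy4 -> i7 (mulh.MUL) WAW r6
  cy5 -> i8,i9 (sll.ALU add.ALU) dual
  cy6 -> i10,i11 (sll.ALU mulh.MUL) dual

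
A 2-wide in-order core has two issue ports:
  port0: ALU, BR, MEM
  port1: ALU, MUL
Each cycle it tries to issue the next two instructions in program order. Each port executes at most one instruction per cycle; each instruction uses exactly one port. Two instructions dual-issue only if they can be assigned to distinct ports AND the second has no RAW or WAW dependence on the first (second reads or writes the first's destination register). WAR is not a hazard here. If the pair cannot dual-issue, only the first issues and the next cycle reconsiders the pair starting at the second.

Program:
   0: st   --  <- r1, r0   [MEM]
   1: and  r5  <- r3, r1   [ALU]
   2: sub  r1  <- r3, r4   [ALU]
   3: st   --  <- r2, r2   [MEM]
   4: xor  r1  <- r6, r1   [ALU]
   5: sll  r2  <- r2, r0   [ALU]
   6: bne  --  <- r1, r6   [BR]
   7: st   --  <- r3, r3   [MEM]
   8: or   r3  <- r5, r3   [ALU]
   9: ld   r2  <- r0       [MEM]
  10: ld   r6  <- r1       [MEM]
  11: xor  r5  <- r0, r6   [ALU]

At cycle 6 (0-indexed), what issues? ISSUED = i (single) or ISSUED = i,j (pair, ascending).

ISSUED = 10

t=0 i0+i1:st;and ; 2-wide
t=1 i2+i3:sub;st ; 2-wide
t=2 i4+i5:xor;sll ; 2-wide
t=3 i6:bne ; no-port BR/MEM
t=4 i7+i8:st;or ; 2-wide
t=5 i9:ld ; no-port MEM/MEM
t=6 i10:ld ; RAW r6
t=7 i11:xor ; tail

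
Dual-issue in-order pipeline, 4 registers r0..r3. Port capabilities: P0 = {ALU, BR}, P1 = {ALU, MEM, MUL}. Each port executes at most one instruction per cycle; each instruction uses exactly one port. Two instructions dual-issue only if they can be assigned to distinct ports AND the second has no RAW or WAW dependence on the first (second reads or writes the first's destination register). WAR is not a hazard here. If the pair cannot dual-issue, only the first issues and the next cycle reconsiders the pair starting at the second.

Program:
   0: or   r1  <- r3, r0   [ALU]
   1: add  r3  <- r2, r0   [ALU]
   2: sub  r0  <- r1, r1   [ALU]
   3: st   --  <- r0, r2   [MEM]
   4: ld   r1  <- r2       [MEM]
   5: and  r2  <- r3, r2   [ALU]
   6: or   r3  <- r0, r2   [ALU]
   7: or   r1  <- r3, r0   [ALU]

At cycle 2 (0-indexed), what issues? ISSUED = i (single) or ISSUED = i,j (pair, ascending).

0. or add @i0/i1  | 2-wide
1. sub @i2  | RAW r0
2. st @i3  | no-port MEM/MEM
3. ld and @i4/i5  | 2-wide
4. or @i6  | RAW r3
5. or @i7  | tail

ISSUED = 3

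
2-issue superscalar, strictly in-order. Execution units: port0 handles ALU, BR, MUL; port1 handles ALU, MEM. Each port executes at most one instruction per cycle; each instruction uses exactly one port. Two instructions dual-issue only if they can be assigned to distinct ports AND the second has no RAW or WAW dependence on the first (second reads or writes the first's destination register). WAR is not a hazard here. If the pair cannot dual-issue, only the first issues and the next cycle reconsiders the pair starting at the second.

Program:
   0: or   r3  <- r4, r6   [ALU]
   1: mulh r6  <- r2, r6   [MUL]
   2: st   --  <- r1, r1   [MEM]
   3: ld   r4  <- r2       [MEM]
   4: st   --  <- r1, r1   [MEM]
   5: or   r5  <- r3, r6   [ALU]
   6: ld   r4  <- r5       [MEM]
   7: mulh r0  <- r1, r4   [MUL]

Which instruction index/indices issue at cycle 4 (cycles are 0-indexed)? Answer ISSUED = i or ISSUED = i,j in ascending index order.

ISSUED = 6

c0: i0/i1 or/mulh  dual
c1: i2 st  no-port MEM/MEM
c2: i3 ld  no-port MEM/MEM
c3: i4/i5 st/or  dual
c4: i6 ld  RAW r4
c5: i7 mulh  tail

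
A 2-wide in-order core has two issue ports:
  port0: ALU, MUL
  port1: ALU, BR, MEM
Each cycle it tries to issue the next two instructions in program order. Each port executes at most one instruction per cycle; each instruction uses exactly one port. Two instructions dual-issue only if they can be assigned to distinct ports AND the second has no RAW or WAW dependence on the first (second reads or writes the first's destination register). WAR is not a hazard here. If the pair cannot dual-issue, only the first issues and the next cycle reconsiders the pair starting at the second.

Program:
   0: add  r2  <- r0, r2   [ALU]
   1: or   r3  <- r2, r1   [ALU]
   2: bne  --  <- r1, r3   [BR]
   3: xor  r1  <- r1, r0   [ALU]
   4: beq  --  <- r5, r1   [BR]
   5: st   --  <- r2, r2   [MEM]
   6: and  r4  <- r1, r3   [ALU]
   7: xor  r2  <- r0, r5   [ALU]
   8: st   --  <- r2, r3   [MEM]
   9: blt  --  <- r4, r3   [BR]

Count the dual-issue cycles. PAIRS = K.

PAIRS = 2

[0] i0  add.ALU  -- RAW r2
[1] i1  or.ALU  -- RAW r3
[2] i2&i3  bne.BR/xor.ALU  -- pair
[3] i4  beq.BR  -- no-port BR/MEM
[4] i5&i6  st.MEM/and.ALU  -- pair
[5] i7  xor.ALU  -- RAW r2
[6] i8  st.MEM  -- no-port MEM/BR
[7] i9  blt.BR  -- tail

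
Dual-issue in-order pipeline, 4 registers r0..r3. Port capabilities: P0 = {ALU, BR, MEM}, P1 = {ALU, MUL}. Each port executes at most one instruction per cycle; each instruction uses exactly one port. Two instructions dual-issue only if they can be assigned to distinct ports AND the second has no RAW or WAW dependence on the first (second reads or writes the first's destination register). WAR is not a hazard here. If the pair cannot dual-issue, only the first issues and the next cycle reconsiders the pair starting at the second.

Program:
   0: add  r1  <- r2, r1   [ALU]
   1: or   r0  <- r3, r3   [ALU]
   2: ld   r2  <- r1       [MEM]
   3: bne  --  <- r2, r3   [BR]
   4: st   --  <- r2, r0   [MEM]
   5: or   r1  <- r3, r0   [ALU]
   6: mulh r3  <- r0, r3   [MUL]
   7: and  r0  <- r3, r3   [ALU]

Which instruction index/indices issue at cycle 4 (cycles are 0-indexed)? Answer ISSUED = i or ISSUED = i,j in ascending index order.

t=0 i0+i1:add+or ; pair
t=1 i2:ld ; no-port MEM/BR
t=2 i3:bne ; no-port BR/MEM
t=3 i4+i5:st+or ; pair
t=4 i6:mulh ; RAW r3
t=5 i7:and ; tail

ISSUED = 6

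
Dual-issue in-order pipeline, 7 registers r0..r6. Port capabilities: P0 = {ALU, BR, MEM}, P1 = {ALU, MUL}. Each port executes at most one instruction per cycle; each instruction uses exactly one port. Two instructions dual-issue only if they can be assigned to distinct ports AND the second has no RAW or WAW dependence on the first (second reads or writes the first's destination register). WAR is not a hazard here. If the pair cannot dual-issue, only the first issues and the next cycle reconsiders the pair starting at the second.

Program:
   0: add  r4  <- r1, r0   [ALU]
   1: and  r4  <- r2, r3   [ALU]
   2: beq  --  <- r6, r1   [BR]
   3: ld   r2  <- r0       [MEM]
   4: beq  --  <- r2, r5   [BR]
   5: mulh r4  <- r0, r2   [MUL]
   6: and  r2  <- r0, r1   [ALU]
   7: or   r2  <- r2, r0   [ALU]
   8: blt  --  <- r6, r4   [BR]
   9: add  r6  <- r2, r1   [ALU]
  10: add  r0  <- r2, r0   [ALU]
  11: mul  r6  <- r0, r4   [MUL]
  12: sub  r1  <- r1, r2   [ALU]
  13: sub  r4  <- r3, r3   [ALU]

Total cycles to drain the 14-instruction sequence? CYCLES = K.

CYCLES = 9

t=0 i0:add ; WAW r4
t=1 i1+i2:and+beq ; 2-wide
t=2 i3:ld ; no-port MEM/BR
t=3 i4+i5:beq+mulh ; 2-wide
t=4 i6:and ; RAW+WAW r2
t=5 i7+i8:or+blt ; 2-wide
t=6 i9+i10:add+add ; 2-wide
t=7 i11+i12:mul+sub ; 2-wide
t=8 i13:sub ; tail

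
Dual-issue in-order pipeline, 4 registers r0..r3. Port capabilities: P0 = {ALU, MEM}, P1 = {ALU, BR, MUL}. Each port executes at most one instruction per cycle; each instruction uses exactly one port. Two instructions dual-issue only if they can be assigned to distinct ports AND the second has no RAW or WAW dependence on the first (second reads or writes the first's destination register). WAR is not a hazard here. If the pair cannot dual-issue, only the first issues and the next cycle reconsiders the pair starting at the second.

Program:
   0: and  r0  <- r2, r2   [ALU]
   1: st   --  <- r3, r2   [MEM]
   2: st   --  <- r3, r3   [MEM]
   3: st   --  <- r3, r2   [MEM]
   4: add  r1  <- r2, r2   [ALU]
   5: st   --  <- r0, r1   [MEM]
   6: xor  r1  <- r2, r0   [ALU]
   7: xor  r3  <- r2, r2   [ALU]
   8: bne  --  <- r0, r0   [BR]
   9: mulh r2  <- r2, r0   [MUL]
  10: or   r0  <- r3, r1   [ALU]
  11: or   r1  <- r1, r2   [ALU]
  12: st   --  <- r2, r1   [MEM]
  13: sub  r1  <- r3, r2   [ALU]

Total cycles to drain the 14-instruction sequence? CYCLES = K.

CYCLES = 8

  cy0 -> i0/i1 (and.ALU st.MEM) 2-wide
  cy1 -> i2 (st.MEM) no-port MEM/MEM
  cy2 -> i3/i4 (st.MEM add.ALU) 2-wide
  cy3 -> i5/i6 (st.MEM xor.ALU) 2-wide
  cy4 -> i7/i8 (xor.ALU bne.BR) 2-wide
  cy5 -> i9/i10 (mulh.MUL or.ALU) 2-wide
  cy6 -> i11 (or.ALU) RAW r1
  cy7 -> i12/i13 (st.MEM sub.ALU) 2-wide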